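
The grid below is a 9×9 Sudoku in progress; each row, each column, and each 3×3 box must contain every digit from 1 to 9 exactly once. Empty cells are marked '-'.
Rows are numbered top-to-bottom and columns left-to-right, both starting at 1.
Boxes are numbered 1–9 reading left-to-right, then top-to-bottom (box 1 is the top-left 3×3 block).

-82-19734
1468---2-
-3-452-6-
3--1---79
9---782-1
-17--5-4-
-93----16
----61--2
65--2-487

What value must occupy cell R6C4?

2

Cell R6C4 itself could take any of {2, 3, 6, 9} by direct elimination.
Consider where 2 can go in box 5.
R4C5 is out (column 5 already has a 2).
R4C6 is out (column 6 already has a 2).
R5C4 is out (row 5 already has a 2).
R6C5 is out (column 5 already has a 2).
So the only cell in box 5 that can hold 2 is R6C4.
Therefore R6C4 = 2.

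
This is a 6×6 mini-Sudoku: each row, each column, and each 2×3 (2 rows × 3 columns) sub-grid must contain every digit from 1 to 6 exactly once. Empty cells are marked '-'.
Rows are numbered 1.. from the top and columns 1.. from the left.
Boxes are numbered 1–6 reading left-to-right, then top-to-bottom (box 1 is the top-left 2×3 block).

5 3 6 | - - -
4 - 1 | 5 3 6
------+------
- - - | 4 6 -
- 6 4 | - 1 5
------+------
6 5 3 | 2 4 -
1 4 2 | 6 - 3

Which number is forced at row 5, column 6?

Row 5 already contains {2, 3, 4, 5, 6}.
Column 6 already contains {3, 5, 6}.
Its 2×3 block (box 6) already contains {2, 3, 4, 6}.
The only value from 1–6 not eliminated is 1, so row 5, column 6 = 1.

1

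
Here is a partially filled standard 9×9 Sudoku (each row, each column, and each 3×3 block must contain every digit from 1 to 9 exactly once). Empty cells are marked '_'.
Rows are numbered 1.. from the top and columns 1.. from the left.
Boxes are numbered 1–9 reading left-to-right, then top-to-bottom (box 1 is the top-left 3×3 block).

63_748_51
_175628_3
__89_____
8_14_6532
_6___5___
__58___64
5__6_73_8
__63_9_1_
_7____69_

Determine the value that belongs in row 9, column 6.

Cell row 9, column 6 itself could take any of {1, 4} by direct elimination.
Consider where 4 can go in column 6.
row 3, column 6 is out (box 2 already has a 4).
row 6, column 6 is out (row 6 already has a 4).
So the only cell in column 6 that can hold 4 is row 9, column 6.
Therefore row 9, column 6 = 4.

4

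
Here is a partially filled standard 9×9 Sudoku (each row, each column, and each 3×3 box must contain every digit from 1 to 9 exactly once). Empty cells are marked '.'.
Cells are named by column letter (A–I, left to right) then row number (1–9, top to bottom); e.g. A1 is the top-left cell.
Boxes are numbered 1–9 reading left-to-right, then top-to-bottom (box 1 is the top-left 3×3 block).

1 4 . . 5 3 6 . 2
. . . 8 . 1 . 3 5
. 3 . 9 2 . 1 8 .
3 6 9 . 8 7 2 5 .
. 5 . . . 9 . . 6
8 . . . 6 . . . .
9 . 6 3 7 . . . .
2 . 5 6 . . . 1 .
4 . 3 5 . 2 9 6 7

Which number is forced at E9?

Row 9 already contains {2, 3, 4, 5, 6, 7, 9}.
Column E already contains {2, 5, 6, 7, 8}.
Its 3×3 block (box 8) already contains {2, 3, 5, 6, 7}.
The only value from 1–9 not eliminated is 1, so E9 = 1.

1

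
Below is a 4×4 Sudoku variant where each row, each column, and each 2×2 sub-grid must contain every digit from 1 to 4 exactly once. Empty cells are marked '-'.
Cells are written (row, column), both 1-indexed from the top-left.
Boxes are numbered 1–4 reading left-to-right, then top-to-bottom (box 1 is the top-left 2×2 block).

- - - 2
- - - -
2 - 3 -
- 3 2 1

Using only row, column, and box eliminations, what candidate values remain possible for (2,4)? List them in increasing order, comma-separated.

3,4

Row 2 already contains {}.
Column 4 already contains {1, 2}.
Its 2×2 block (box 2) already contains {2}.
Removing those from 1–4 leaves {3, 4} as the candidates for (2,4).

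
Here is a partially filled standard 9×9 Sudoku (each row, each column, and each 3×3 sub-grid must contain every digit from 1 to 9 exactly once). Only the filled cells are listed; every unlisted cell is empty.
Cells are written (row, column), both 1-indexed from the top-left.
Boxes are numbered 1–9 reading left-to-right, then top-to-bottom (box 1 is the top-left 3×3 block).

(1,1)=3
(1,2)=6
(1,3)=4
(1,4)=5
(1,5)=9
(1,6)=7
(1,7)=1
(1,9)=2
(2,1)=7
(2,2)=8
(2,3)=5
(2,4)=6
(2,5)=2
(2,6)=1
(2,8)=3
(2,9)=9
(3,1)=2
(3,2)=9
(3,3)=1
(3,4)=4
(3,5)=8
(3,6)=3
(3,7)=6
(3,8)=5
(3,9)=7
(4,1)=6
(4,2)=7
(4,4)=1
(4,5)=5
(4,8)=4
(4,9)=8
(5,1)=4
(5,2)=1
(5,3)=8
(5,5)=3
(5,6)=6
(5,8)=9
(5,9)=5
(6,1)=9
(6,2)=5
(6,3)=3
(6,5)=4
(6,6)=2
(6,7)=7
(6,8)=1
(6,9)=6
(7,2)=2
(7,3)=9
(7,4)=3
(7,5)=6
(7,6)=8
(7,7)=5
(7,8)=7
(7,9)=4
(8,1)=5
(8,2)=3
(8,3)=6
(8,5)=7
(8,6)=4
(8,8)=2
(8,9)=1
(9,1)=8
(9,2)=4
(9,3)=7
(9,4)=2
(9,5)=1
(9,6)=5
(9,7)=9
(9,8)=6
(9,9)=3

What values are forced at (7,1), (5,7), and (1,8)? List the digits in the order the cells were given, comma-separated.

For (7,1):
  Row 7 already contains {2, 3, 4, 5, 6, 7, 8, 9}.
  Column 1 already contains {2, 3, 4, 5, 6, 7, 8, 9}.
  Its 3×3 block (box 7) already contains {2, 3, 4, 5, 6, 7, 8, 9}.
  The only value from 1–9 not eliminated is 1, so (7,1) = 1.
For (5,7):
  Row 5 already contains {1, 3, 4, 5, 6, 8, 9}.
  Column 7 already contains {1, 5, 6, 7, 9}.
  Its 3×3 block (box 6) already contains {1, 4, 5, 6, 7, 8, 9}.
  The only value from 1–9 not eliminated is 2, so (5,7) = 2.
For (1,8):
  Row 1 already contains {1, 2, 3, 4, 5, 6, 7, 9}.
  Column 8 already contains {1, 2, 3, 4, 5, 6, 7, 9}.
  Its 3×3 block (box 3) already contains {1, 2, 3, 5, 6, 7, 9}.
  The only value from 1–9 not eliminated is 8, so (1,8) = 8.

1,2,8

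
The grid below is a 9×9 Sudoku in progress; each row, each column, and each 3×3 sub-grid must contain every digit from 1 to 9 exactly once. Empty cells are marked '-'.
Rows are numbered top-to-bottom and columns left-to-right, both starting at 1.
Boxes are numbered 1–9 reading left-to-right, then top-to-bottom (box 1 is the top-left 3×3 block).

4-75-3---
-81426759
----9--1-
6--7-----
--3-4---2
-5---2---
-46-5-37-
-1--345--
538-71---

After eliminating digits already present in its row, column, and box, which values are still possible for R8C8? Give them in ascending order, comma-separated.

2,6,8,9

Row 8 already contains {1, 3, 4, 5}.
Column 8 already contains {1, 5, 7}.
Its 3×3 block (box 9) already contains {3, 5, 7}.
Removing those from 1–9 leaves {2, 6, 8, 9} as the candidates for R8C8.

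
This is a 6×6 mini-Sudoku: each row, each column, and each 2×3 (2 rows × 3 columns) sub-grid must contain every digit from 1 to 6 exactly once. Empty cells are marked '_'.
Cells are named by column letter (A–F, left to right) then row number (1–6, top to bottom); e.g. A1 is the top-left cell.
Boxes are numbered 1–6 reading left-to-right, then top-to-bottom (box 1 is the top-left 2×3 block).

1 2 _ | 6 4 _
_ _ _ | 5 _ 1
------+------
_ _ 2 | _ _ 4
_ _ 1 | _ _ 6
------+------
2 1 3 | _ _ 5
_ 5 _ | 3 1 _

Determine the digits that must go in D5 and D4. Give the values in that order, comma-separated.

For D5:
  Row 5 already contains {1, 2, 3, 5}.
  Column D already contains {3, 5, 6}.
  Its 2×3 block (box 6) already contains {1, 3, 5}.
  The only value from 1–6 not eliminated is 4, so D5 = 4.
For D4:
  Row 4 already contains {1, 6}.
  Column D already contains {3, 5, 6}.
  Its 2×3 block (box 4) already contains {4, 6}.
  The only value from 1–6 not eliminated is 2, so D4 = 2.

4,2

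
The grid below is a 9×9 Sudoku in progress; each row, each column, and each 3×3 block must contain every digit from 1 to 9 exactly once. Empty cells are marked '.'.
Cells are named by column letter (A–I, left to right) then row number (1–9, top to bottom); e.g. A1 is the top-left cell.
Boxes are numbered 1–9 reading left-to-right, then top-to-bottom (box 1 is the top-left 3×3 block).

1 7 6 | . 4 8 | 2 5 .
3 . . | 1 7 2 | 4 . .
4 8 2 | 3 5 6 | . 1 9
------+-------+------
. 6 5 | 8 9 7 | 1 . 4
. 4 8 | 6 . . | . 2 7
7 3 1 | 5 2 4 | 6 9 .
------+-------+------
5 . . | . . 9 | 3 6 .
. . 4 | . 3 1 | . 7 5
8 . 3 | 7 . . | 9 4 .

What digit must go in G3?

Row 3 already contains {1, 2, 3, 4, 5, 6, 8, 9}.
Column G already contains {1, 2, 3, 4, 6, 9}.
Its 3×3 block (box 3) already contains {1, 2, 4, 5, 9}.
The only value from 1–9 not eliminated is 7, so G3 = 7.

7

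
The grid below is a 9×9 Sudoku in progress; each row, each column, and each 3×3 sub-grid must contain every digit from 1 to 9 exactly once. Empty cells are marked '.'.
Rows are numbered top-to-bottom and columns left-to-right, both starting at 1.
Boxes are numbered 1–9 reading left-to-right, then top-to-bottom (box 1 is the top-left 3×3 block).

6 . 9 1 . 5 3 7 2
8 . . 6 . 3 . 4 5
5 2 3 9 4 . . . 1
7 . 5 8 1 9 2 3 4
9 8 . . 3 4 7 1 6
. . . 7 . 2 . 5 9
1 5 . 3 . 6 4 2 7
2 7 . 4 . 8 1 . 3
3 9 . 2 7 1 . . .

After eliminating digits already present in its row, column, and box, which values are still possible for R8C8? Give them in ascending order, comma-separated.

6,9

Row 8 already contains {1, 2, 3, 4, 7, 8}.
Column 8 already contains {1, 2, 3, 4, 5, 7}.
Its 3×3 block (box 9) already contains {1, 2, 3, 4, 7}.
Removing those from 1–9 leaves {6, 9} as the candidates for R8C8.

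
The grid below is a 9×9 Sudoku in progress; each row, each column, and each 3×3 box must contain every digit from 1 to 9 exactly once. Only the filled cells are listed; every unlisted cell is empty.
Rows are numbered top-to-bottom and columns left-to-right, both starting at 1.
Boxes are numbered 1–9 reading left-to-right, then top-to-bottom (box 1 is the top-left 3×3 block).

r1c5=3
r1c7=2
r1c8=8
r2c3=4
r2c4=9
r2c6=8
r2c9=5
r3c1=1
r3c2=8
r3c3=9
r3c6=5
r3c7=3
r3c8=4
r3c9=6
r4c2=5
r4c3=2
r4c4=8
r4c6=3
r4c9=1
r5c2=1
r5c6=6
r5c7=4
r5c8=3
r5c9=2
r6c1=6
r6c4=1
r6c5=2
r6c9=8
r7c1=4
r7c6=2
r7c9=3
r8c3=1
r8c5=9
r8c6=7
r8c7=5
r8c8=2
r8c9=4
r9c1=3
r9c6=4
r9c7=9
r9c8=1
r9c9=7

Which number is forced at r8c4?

Cell r8c4 itself could take any of {3, 6} by direct elimination.
Consider where 3 can go in column 4.
r1c4 is out (row 1 already has a 3).
r3c4 is out (row 3 already has a 3).
r5c4 is out (row 5 already has a 3).
r7c4 is out (row 7 already has a 3).
r9c4 is out (row 9 already has a 3).
So the only cell in column 4 that can hold 3 is r8c4.
Therefore r8c4 = 3.

3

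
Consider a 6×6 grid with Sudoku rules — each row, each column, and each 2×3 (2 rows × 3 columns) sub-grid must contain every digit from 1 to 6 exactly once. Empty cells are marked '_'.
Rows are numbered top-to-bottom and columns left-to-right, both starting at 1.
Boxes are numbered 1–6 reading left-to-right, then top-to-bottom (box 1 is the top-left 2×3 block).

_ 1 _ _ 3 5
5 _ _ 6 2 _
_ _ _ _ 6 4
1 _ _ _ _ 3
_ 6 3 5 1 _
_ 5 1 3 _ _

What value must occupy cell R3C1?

Cell R3C1 itself could take any of {2, 3} by direct elimination.
Consider where 3 can go in column 1.
R1C1 is out (row 1 already has a 3).
R5C1 is out (row 5 already has a 3).
R6C1 is out (row 6 already has a 3).
So the only cell in column 1 that can hold 3 is R3C1.
Therefore R3C1 = 3.

3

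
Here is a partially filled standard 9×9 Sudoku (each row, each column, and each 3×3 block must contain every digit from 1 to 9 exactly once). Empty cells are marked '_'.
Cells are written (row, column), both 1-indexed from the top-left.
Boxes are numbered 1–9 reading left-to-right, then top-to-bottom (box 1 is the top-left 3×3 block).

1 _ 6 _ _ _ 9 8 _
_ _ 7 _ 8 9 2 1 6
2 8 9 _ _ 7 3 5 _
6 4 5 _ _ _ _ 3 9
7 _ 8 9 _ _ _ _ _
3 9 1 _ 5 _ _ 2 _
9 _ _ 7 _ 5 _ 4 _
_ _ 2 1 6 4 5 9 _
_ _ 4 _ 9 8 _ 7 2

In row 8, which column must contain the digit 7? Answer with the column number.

2

Consider where 7 can go in row 8.
(8,1) is out (column 1 already has a 7).
(8,9) is out (box 9 already has a 7).
So the only cell in row 8 that can hold 7 is (8,2).
That is column 2.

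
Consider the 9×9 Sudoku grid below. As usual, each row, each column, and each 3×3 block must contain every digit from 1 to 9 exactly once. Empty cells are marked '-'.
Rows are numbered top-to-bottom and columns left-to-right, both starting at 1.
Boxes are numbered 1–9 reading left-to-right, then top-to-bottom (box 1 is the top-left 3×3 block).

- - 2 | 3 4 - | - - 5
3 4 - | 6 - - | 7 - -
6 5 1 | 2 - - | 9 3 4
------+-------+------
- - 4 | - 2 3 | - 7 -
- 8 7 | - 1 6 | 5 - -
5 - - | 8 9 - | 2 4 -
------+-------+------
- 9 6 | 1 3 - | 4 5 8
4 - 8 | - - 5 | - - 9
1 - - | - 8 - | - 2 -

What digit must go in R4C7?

8

Cell R4C7 itself could take any of {1, 6, 8} by direct elimination.
Consider where 8 can go in box 6.
R4C9 is out (column 9 already has a 8).
R5C8 is out (row 5 already has a 8).
R5C9 is out (row 5 already has a 8).
R6C9 is out (row 6 already has a 8).
So the only cell in box 6 that can hold 8 is R4C7.
Therefore R4C7 = 8.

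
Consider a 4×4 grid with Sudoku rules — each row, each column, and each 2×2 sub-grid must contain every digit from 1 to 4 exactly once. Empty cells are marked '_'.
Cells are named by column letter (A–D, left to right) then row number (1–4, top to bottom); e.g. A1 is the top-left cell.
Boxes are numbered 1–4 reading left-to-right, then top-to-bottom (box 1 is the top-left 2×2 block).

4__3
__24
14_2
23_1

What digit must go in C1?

1

Row 1 already contains {3, 4}.
Column C already contains {2}.
Its 2×2 block (box 2) already contains {2, 3, 4}.
The only value from 1–4 not eliminated is 1, so C1 = 1.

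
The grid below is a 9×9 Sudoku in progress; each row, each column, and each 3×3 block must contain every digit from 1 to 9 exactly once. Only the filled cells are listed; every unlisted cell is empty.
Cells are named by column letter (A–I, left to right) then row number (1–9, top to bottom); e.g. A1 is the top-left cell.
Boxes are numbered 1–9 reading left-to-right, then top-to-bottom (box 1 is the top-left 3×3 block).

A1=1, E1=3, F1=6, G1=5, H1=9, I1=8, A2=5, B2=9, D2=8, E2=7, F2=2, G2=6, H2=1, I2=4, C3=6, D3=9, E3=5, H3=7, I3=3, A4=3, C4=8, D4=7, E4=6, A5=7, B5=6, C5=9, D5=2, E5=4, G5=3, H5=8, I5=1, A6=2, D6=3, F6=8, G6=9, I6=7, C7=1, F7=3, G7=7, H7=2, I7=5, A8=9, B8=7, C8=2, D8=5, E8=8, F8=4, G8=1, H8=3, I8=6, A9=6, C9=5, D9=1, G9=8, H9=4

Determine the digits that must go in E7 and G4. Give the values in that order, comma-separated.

For E7:
  Row 7 already contains {1, 2, 3, 5, 7}.
  Column E already contains {3, 4, 5, 6, 7, 8}.
  Its 3×3 block (box 8) already contains {1, 3, 4, 5, 8}.
  The only value from 1–9 not eliminated is 9, so E7 = 9.
For G4:
  Consider where 4 can go in box 6.
  H4 is out (column H already has a 4).
  I4 is out (column I already has a 4).
  H6 is out (column H already has a 4).
  So the only cell in box 6 that can hold 4 is G4.
  So G4 = 4.

9,4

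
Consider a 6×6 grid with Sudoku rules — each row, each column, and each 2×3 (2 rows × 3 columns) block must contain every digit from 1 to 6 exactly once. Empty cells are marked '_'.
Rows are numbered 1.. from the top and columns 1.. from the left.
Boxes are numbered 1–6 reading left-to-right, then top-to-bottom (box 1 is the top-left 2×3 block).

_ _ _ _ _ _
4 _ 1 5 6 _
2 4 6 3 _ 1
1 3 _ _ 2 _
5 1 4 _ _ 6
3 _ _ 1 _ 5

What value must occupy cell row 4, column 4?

6

Cell row 4, column 4 itself could take any of {4, 6} by direct elimination.
Consider where 6 can go in box 4.
row 3, column 5 is out (row 3 already has a 6).
row 4, column 6 is out (column 6 already has a 6).
So the only cell in box 4 that can hold 6 is row 4, column 4.
Therefore row 4, column 4 = 6.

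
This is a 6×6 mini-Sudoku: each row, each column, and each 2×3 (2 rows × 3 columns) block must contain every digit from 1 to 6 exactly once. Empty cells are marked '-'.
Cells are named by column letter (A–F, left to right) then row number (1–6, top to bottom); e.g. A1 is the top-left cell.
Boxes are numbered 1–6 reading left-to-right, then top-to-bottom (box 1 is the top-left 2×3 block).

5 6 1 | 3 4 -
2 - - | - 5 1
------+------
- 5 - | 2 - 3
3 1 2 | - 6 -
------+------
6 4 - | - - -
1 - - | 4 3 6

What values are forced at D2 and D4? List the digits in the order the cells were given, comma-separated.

6,5

For D2:
  Row 2 already contains {1, 2, 5}.
  Column D already contains {2, 3, 4}.
  Its 2×3 block (box 2) already contains {1, 3, 4, 5}.
  The only value from 1–6 not eliminated is 6, so D2 = 6.
For D4:
  Row 4 already contains {1, 2, 3, 6}.
  Column D already contains {2, 3, 4}.
  Its 2×3 block (box 4) already contains {2, 3, 6}.
  The only value from 1–6 not eliminated is 5, so D4 = 5.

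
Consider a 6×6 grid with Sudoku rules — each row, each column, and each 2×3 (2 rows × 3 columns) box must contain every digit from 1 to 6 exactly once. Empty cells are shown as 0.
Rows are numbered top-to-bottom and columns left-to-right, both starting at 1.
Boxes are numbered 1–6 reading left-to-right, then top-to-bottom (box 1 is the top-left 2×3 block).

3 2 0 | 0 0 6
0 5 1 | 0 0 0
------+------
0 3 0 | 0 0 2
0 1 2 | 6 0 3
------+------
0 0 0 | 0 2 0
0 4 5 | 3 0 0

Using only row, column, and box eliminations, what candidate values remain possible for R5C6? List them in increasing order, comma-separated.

1,4,5

Row 5 already contains {2}.
Column 6 already contains {2, 3, 6}.
Its 2×3 block (box 6) already contains {2, 3}.
Removing those from 1–6 leaves {1, 4, 5} as the candidates for R5C6.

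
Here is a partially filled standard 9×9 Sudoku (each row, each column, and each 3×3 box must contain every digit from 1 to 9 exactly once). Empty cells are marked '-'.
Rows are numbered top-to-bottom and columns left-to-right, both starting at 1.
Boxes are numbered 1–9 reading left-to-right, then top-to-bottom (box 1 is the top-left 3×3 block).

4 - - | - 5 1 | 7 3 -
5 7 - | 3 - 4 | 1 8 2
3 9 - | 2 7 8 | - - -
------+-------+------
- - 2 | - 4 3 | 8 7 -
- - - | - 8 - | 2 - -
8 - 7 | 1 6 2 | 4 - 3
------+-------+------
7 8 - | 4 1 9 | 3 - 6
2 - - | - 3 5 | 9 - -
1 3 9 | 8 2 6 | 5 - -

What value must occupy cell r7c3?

Row 7 already contains {1, 3, 4, 6, 7, 8, 9}.
Column 3 already contains {2, 7, 9}.
Its 3×3 block (box 7) already contains {1, 2, 3, 7, 8, 9}.
The only value from 1–9 not eliminated is 5, so r7c3 = 5.

5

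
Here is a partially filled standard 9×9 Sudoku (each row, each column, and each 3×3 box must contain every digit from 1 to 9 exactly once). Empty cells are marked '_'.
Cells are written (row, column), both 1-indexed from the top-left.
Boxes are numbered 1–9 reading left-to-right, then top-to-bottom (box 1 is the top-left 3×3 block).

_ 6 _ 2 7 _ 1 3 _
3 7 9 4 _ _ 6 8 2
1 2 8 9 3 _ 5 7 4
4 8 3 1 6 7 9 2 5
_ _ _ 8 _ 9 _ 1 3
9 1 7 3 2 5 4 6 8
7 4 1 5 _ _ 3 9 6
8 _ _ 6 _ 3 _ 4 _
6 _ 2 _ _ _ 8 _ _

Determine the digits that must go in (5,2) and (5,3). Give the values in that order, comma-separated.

5,6

For (5,2):
  Row 5 already contains {1, 3, 8, 9}.
  Column 2 already contains {1, 2, 4, 6, 7, 8}.
  Its 3×3 block (box 4) already contains {1, 3, 4, 7, 8, 9}.
  The only value from 1–9 not eliminated is 5, so (5,2) = 5.
For (5,3):
  Consider where 6 can go in box 4.
  (5,1) is out (column 1 already has a 6).
  (5,2) is out (column 2 already has a 6).
  So the only cell in box 4 that can hold 6 is (5,3).
  So (5,3) = 6.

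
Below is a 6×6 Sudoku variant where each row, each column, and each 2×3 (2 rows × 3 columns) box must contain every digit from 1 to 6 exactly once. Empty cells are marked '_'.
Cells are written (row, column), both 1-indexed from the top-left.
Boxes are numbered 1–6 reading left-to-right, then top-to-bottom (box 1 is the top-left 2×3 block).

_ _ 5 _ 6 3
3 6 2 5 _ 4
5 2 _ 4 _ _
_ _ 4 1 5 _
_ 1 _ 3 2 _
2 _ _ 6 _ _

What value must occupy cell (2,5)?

Row 2 already contains {2, 3, 4, 5, 6}.
Column 5 already contains {2, 5, 6}.
Its 2×3 block (box 2) already contains {3, 4, 5, 6}.
The only value from 1–6 not eliminated is 1, so (2,5) = 1.

1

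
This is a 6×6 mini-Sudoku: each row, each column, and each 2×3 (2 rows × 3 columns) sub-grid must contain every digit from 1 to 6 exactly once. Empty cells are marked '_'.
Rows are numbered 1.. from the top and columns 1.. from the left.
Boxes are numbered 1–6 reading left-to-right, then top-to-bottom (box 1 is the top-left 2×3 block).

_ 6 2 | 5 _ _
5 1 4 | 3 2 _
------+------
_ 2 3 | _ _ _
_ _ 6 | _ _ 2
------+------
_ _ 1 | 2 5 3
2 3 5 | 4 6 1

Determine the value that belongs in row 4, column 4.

1

Row 4 already contains {2, 6}.
Column 4 already contains {2, 3, 4, 5}.
Its 2×3 block (box 4) already contains {2}.
The only value from 1–6 not eliminated is 1, so row 4, column 4 = 1.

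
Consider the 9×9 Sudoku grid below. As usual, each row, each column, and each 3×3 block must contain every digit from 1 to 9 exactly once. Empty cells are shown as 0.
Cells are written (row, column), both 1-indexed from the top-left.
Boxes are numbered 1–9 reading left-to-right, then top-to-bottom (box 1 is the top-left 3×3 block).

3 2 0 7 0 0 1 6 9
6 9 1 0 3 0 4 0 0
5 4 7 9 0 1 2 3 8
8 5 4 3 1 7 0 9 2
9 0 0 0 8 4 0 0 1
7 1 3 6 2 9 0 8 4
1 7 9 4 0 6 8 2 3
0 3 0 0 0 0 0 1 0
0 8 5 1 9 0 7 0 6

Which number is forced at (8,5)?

7

Cell (8,5) itself could take any of {5, 7} by direct elimination.
Consider where 7 can go in column 5.
(1,5) is out (row 1 already has a 7).
(3,5) is out (row 3 already has a 7).
(7,5) is out (row 7 already has a 7).
So the only cell in column 5 that can hold 7 is (8,5).
Therefore (8,5) = 7.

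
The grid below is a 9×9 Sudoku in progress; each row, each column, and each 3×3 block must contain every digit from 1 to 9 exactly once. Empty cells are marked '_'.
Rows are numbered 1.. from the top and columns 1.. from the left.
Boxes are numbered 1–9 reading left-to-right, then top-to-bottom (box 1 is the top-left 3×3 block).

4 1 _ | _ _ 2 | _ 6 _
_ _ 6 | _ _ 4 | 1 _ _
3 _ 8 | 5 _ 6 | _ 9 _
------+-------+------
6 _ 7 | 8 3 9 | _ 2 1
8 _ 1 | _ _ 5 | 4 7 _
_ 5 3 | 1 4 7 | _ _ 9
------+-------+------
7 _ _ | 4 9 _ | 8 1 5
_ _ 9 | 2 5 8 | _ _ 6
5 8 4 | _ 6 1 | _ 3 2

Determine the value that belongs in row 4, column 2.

4

Row 4 already contains {1, 2, 3, 6, 7, 8, 9}.
Column 2 already contains {1, 5, 8}.
Its 3×3 block (box 4) already contains {1, 3, 5, 6, 7, 8}.
The only value from 1–9 not eliminated is 4, so row 4, column 2 = 4.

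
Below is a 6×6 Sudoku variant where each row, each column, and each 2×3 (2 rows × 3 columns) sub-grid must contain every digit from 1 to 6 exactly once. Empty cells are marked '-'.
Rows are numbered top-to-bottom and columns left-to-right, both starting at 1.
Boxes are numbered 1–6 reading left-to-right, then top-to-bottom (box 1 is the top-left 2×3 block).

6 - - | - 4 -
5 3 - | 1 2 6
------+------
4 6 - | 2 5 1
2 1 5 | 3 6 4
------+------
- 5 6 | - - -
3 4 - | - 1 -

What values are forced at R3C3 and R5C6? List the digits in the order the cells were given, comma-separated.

3,2

For R3C3:
  Row 3 already contains {1, 2, 4, 5, 6}.
  Column 3 already contains {5, 6}.
  Its 2×3 block (box 3) already contains {1, 2, 4, 5, 6}.
  The only value from 1–6 not eliminated is 3, so R3C3 = 3.
For R5C6:
  Consider where 2 can go in row 5.
  R5C1 is out (column 1 already has a 2).
  R5C4 is out (column 4 already has a 2).
  R5C5 is out (column 5 already has a 2).
  So the only cell in row 5 that can hold 2 is R5C6.
  So R5C6 = 2.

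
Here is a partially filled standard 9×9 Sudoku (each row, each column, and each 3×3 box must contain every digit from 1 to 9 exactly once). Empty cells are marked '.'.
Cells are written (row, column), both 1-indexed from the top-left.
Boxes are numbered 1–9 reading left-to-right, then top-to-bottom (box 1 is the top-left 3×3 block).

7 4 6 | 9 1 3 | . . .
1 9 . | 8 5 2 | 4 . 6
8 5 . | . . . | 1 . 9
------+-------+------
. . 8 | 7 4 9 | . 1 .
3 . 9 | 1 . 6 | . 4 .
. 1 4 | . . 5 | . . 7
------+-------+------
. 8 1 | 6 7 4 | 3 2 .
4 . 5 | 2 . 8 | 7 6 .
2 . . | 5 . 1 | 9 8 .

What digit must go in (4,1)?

Cell (4,1) itself could take any of {5, 6} by direct elimination.
Consider where 5 can go in column 1.
(6,1) is out (row 6 already has a 5).
(7,1) is out (box 7 already has a 5).
So the only cell in column 1 that can hold 5 is (4,1).
Therefore (4,1) = 5.

5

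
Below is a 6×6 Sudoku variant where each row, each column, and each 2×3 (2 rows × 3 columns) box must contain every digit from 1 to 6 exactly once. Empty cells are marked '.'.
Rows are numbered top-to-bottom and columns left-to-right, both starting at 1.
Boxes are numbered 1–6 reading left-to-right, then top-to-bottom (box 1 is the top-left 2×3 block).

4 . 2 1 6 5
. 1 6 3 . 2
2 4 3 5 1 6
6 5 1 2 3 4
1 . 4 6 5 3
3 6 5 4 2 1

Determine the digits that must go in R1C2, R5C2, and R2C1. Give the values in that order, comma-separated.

3,2,5

For R1C2:
  Row 1 already contains {1, 2, 4, 5, 6}.
  Column 2 already contains {1, 4, 5, 6}.
  Its 2×3 block (box 1) already contains {1, 2, 4, 6}.
  The only value from 1–6 not eliminated is 3, so R1C2 = 3.
For R5C2:
  Row 5 already contains {1, 3, 4, 5, 6}.
  Column 2 already contains {1, 4, 5, 6}.
  Its 2×3 block (box 5) already contains {1, 3, 4, 5, 6}.
  The only value from 1–6 not eliminated is 2, so R5C2 = 2.
For R2C1:
  Row 2 already contains {1, 2, 3, 6}.
  Column 1 already contains {1, 2, 3, 4, 6}.
  Its 2×3 block (box 1) already contains {1, 2, 4, 6}.
  The only value from 1–6 not eliminated is 5, so R2C1 = 5.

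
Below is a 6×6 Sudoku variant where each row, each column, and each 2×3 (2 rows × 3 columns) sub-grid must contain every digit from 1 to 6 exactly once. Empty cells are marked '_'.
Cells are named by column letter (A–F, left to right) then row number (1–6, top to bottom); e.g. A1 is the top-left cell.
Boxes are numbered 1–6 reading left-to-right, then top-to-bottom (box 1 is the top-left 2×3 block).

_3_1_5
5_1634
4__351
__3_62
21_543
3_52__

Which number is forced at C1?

Cell C1 itself could take any of {2, 4, 6} by direct elimination.
Consider where 4 can go in row 1.
A1 is out (column A already has a 4).
E1 is out (column E already has a 4).
So the only cell in row 1 that can hold 4 is C1.
Therefore C1 = 4.

4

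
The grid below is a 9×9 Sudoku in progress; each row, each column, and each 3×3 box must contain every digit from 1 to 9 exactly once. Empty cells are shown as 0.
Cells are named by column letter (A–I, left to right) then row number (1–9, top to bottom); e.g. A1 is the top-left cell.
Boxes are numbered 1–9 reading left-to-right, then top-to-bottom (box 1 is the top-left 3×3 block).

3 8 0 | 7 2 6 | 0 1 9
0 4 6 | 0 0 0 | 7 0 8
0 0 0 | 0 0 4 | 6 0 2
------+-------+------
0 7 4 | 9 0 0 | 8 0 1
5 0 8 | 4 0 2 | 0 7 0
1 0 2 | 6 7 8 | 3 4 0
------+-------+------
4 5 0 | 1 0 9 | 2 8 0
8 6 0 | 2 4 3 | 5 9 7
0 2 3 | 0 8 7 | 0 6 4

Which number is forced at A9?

9

Row 9 already contains {2, 3, 4, 6, 7, 8}.
Column A already contains {1, 3, 4, 5, 8}.
Its 3×3 block (box 7) already contains {2, 3, 4, 5, 6, 8}.
The only value from 1–9 not eliminated is 9, so A9 = 9.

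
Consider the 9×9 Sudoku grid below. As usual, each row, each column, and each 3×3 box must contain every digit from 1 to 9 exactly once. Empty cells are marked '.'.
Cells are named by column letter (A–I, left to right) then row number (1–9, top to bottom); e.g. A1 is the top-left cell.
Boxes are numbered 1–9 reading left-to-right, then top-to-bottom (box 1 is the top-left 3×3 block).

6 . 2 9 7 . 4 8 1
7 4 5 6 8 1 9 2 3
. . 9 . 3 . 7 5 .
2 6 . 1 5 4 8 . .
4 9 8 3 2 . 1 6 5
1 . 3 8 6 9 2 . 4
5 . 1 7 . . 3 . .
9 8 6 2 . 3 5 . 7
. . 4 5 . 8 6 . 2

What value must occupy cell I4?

Row 4 already contains {1, 2, 4, 5, 6, 8}.
Column I already contains {1, 2, 3, 4, 5, 7}.
Its 3×3 block (box 6) already contains {1, 2, 4, 5, 6, 8}.
The only value from 1–9 not eliminated is 9, so I4 = 9.

9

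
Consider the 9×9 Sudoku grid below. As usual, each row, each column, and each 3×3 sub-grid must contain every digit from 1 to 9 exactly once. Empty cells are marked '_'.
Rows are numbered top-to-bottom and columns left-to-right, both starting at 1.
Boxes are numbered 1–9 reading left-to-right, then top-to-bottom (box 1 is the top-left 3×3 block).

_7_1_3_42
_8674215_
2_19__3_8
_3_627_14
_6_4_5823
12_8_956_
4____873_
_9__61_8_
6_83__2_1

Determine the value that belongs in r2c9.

Row 2 already contains {1, 2, 4, 5, 6, 7, 8}.
Column 9 already contains {1, 2, 3, 4, 8}.
Its 3×3 block (box 3) already contains {1, 2, 3, 4, 5, 8}.
The only value from 1–9 not eliminated is 9, so r2c9 = 9.

9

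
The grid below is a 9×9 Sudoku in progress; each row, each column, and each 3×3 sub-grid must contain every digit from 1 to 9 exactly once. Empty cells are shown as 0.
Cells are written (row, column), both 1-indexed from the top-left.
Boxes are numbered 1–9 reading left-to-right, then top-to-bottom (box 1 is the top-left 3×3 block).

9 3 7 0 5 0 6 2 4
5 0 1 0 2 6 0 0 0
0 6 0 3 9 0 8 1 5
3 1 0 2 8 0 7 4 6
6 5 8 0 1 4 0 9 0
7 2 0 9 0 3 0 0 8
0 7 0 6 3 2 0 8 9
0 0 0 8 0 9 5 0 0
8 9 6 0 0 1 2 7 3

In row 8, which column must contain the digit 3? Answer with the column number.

Consider where 3 can go in row 8.
(8,1) is out (column 1 already has a 3).
(8,2) is out (column 2 already has a 3).
(8,5) is out (column 5 already has a 3).
(8,8) is out (box 9 already has a 3).
(8,9) is out (column 9 already has a 3).
So the only cell in row 8 that can hold 3 is (8,3).
That is column 3.

3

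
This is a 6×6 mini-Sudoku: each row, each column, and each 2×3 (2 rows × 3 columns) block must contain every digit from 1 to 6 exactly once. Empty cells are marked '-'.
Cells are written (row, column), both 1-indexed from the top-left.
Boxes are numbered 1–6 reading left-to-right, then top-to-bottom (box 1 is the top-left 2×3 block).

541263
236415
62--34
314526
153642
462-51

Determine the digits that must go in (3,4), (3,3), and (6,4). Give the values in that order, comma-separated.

For (3,4):
  Row 3 already contains {2, 3, 4, 6}.
  Column 4 already contains {2, 4, 5, 6}.
  Its 2×3 block (box 4) already contains {2, 3, 4, 5, 6}.
  The only value from 1–6 not eliminated is 1, so (3,4) = 1.
For (3,3):
  Row 3 already contains {2, 3, 4, 6}.
  Column 3 already contains {1, 2, 3, 4, 6}.
  Its 2×3 block (box 3) already contains {1, 2, 3, 4, 6}.
  The only value from 1–6 not eliminated is 5, so (3,3) = 5.
For (6,4):
  Row 6 already contains {1, 2, 4, 5, 6}.
  Column 4 already contains {2, 4, 5, 6}.
  Its 2×3 block (box 6) already contains {1, 2, 4, 5, 6}.
  The only value from 1–6 not eliminated is 3, so (6,4) = 3.

1,5,3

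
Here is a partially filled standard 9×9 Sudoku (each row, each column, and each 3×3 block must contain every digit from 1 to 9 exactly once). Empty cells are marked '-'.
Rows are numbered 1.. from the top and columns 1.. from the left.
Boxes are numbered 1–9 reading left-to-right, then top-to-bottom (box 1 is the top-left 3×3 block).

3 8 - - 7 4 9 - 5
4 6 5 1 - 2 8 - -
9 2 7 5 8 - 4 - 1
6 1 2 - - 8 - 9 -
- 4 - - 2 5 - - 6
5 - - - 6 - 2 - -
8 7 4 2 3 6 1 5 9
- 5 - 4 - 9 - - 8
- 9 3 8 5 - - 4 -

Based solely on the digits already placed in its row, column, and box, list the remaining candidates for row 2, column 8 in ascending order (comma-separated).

Row 2 already contains {1, 2, 4, 5, 6, 8}.
Column 8 already contains {4, 5, 9}.
Its 3×3 block (box 3) already contains {1, 4, 5, 8, 9}.
Removing those from 1–9 leaves {3, 7} as the candidates for row 2, column 8.

3,7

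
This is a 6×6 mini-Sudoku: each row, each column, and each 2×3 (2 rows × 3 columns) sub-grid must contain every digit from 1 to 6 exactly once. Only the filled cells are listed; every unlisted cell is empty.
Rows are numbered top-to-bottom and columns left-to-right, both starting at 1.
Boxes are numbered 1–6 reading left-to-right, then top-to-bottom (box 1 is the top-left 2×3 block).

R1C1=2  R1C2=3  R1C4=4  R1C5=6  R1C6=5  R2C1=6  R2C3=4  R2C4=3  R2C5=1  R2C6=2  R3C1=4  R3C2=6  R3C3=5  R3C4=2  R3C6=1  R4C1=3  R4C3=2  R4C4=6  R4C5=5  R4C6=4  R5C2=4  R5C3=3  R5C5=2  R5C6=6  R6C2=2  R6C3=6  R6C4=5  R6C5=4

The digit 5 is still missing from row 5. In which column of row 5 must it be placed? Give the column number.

1

Consider where 5 can go in row 5.
R5C4 is out (column 4 already has a 5).
So the only cell in row 5 that can hold 5 is R5C1.
That is column 1.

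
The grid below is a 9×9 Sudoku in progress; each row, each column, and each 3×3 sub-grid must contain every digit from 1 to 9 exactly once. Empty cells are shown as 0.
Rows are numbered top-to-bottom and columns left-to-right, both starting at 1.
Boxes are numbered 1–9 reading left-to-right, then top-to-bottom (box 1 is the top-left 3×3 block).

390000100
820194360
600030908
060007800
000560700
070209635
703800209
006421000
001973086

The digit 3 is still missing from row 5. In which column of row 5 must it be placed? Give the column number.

2

Consider where 3 can go in row 5.
r5c1 is out (column 1 already has a 3).
r5c3 is out (column 3 already has a 3).
r5c6 is out (column 6 already has a 3).
r5c8 is out (column 8 already has a 3).
r5c9 is out (box 6 already has a 3).
So the only cell in row 5 that can hold 3 is r5c2.
That is column 2.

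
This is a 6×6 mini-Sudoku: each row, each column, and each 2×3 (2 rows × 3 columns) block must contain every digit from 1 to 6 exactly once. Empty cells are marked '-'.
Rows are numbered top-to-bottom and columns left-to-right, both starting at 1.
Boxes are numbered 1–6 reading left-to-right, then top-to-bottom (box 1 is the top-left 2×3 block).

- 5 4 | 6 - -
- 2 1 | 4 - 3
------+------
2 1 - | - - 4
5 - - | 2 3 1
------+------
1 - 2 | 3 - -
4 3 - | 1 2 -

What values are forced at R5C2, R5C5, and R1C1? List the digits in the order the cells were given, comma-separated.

For R5C2:
  Row 5 already contains {1, 2, 3}.
  Column 2 already contains {1, 2, 3, 5}.
  Its 2×3 block (box 5) already contains {1, 2, 3, 4}.
  The only value from 1–6 not eliminated is 6, so R5C2 = 6.
For R5C5:
  Consider where 4 can go in row 5.
  R5C2 is out (box 5 already has a 4).
  R5C6 is out (column 6 already has a 4).
  So the only cell in row 5 that can hold 4 is R5C5.
  So R5C5 = 4.
For R1C1:
  Row 1 already contains {4, 5, 6}.
  Column 1 already contains {1, 2, 4, 5}.
  Its 2×3 block (box 1) already contains {1, 2, 4, 5}.
  The only value from 1–6 not eliminated is 3, so R1C1 = 3.

6,4,3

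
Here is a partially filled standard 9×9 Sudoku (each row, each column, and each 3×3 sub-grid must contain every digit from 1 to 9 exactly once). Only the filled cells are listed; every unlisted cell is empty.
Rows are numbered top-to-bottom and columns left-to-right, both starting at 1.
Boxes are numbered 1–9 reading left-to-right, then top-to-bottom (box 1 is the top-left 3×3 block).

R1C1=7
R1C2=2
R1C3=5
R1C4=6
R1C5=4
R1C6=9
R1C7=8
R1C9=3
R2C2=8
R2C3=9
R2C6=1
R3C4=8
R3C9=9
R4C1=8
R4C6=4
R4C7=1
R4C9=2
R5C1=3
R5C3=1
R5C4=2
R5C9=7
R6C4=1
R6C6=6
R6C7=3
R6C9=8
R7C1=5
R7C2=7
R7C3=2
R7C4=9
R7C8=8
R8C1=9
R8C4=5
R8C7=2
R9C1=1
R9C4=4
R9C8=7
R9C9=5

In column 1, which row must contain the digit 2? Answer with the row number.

Consider where 2 can go in column 1.
R2C1 is out (box 1 already has a 2).
R3C1 is out (box 1 already has a 2).
So the only cell in column 1 that can hold 2 is R6C1.
That is row 6.

6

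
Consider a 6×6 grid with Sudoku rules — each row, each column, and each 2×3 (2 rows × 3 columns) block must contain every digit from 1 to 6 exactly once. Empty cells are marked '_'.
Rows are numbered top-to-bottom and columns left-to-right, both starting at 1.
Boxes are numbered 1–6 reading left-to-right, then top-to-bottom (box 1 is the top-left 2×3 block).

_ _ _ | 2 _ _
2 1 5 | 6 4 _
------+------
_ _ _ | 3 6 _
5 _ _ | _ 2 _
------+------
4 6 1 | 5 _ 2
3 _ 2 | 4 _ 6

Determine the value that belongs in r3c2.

Cell r3c2 itself could take any of {2, 4} by direct elimination.
Consider where 2 can go in row 3.
r3c1 is out (column 1 already has a 2).
r3c3 is out (column 3 already has a 2).
r3c6 is out (column 6 already has a 2).
So the only cell in row 3 that can hold 2 is r3c2.
Therefore r3c2 = 2.

2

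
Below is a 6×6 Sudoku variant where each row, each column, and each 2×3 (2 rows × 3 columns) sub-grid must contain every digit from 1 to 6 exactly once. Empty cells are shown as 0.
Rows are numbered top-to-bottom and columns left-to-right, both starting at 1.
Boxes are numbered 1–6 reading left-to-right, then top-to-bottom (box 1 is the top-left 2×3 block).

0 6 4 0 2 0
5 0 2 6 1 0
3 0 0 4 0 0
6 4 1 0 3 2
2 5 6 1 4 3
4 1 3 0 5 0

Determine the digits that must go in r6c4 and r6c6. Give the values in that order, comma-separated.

2,6

For r6c4:
  Row 6 already contains {1, 3, 4, 5}.
  Column 4 already contains {1, 4, 6}.
  Its 2×3 block (box 6) already contains {1, 3, 4, 5}.
  The only value from 1–6 not eliminated is 2, so r6c4 = 2.
For r6c6:
  Row 6 already contains {1, 3, 4, 5}.
  Column 6 already contains {2, 3}.
  Its 2×3 block (box 6) already contains {1, 3, 4, 5}.
  The only value from 1–6 not eliminated is 6, so r6c6 = 6.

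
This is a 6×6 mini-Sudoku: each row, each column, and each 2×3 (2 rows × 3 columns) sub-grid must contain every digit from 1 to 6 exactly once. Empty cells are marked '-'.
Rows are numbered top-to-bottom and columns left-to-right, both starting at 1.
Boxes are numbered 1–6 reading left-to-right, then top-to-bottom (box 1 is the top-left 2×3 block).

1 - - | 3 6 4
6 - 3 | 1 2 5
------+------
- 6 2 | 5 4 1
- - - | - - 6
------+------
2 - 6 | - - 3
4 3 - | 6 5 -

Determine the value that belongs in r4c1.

Cell r4c1 itself could take any of {3, 5} by direct elimination.
Consider where 5 can go in column 1.
r3c1 is out (row 3 already has a 5).
So the only cell in column 1 that can hold 5 is r4c1.
Therefore r4c1 = 5.

5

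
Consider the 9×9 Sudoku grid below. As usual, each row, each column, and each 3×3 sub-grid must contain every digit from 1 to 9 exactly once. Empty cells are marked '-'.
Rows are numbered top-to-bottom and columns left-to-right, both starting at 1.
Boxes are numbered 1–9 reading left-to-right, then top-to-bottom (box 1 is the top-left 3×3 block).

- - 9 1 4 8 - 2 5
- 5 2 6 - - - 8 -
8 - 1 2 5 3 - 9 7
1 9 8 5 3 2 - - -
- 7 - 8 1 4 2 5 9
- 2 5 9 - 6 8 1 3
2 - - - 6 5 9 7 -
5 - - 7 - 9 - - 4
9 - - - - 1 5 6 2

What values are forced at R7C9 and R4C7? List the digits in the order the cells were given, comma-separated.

For R7C9:
  Consider where 8 can go in column 9.
  R2C9 is out (row 2 already has a 8).
  R4C9 is out (row 4 already has a 8).
  So the only cell in column 9 that can hold 8 is R7C9.
  So R7C9 = 8.
For R4C7:
  Consider where 7 can go in column 7.
  R1C7 is out (box 3 already has a 7).
  R2C7 is out (box 3 already has a 7).
  R3C7 is out (row 3 already has a 7).
  R8C7 is out (row 8 already has a 7).
  So the only cell in column 7 that can hold 7 is R4C7.
  So R4C7 = 7.

8,7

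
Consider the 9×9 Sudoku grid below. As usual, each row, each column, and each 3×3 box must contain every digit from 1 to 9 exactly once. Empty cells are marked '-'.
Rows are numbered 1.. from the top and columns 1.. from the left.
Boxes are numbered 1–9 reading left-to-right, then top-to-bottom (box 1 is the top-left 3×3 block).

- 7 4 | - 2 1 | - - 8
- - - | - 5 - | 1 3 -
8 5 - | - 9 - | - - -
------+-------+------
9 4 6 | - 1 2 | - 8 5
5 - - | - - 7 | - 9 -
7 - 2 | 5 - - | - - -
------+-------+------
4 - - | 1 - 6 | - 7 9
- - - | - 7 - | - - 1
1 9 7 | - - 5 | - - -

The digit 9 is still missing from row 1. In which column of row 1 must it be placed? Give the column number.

Consider where 9 can go in row 1.
row 1, column 1 is out (column 1 already has a 9).
row 1, column 4 is out (box 2 already has a 9).
row 1, column 8 is out (column 8 already has a 9).
So the only cell in row 1 that can hold 9 is row 1, column 7.
That is column 7.

7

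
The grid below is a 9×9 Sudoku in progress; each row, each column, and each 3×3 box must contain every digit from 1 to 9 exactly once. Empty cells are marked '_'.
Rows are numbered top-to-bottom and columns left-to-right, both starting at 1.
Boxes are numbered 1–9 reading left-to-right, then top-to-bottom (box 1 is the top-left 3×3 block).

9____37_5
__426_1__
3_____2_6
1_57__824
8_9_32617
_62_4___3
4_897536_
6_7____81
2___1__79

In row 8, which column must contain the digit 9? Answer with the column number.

2

Consider where 9 can go in row 8.
R8C4 is out (column 4 already has a 9).
R8C5 is out (box 8 already has a 9).
R8C6 is out (box 8 already has a 9).
R8C7 is out (box 9 already has a 9).
So the only cell in row 8 that can hold 9 is R8C2.
That is column 2.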